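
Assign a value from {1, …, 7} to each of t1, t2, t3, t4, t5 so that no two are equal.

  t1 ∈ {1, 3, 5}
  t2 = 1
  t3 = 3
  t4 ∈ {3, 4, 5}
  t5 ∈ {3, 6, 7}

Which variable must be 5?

t2's domain is down to {1}, so t2 = 1. Strike 1 from t1.
t3 has just one choice, so t3 = 3. Eliminate 3 elsewhere: t1, t4, t5.

t1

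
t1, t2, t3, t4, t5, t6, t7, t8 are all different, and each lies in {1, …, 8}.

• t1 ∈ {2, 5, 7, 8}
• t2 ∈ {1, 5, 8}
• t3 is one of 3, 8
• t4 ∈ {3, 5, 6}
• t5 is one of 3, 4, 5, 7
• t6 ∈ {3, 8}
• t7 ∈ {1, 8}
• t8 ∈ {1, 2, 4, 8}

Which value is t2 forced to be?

5

The 8 variables together cover exactly {1, 2, 3, 4, 5, 6, 7, 8} — 8 values for 8 variables — and 6 appears only in t4's list, so t4 = 6.
t3 and t6 share exactly the 2 values {3, 8}; by pigeonhole those values go to them, so strike 3, 8 from t1, t2, t5, t7, t8.
t7 must be 1 (only option left). So t2, t8 can't be 1.
So t2 = 5.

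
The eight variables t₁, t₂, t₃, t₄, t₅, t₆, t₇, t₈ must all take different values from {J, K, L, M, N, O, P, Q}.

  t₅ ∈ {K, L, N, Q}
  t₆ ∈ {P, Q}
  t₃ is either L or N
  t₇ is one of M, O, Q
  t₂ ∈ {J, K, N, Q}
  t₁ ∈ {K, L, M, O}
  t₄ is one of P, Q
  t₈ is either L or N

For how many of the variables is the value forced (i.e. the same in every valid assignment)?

Among the 8 variables, J fits only t₂ (and all 8 values in {J, K, L, M, N, O, P, Q} must be used), so t₂ = J.
t₃ and t₈ between them cover only {L, N} — a naked pair. Remove those values from t₁, t₅.
t₄ and t₆ between them cover only {P, Q} — a naked pair. Remove those values from t₅, t₇.
That leaves t₅ = K. Eliminate K elsewhere: t₁.
Determined: t₂=J, t₅=K. The other variables each still have more than one consistent value. That makes 2.

2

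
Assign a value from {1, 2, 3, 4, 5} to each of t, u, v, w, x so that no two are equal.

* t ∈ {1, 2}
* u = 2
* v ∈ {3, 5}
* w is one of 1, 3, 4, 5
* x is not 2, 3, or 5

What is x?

4

u has just one choice, so u = 2. So t can't be 2.
That leaves t = 1. Remove 1 from w, x.
So x = 4.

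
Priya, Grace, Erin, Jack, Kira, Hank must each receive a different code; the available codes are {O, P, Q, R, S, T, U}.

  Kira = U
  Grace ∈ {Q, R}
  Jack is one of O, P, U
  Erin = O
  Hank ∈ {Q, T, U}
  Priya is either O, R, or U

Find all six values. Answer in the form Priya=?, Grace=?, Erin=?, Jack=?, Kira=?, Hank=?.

Priya=R, Grace=Q, Erin=O, Jack=P, Kira=U, Hank=T

Erin must be O (only option left). Remove O from Priya, Jack.
Kira has just one choice, so Kira = U. Eliminate U elsewhere: Priya, Jack, Hank.
Priya has just one choice, so Priya = R. Eliminate R elsewhere: Grace.
Grace has just one choice, so Grace = Q. So Hank can't be Q.
That leaves Jack = P.
That leaves Hank = T.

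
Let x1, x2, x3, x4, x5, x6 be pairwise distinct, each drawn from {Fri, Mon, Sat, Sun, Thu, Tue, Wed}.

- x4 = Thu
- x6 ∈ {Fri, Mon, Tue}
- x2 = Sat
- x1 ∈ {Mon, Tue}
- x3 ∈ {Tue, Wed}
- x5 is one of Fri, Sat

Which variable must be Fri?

x5

x2 has just one choice, so x2 = Sat. Eliminate Sat elsewhere: x5.
So Fri goes to x5.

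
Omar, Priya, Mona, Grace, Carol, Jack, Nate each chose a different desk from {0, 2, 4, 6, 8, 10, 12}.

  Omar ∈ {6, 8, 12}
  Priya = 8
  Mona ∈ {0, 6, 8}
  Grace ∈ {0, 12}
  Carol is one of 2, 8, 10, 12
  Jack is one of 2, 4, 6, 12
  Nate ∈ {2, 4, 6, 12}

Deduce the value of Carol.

10

Priya's domain is down to {8}, so Priya = 8. Remove 8 from Omar, Mona, Carol.
Among the 6 still-open variables, 10 fits only Carol (and all 6 values in {0, 2, 4, 6, 10, 12} must be used), so Carol = 10.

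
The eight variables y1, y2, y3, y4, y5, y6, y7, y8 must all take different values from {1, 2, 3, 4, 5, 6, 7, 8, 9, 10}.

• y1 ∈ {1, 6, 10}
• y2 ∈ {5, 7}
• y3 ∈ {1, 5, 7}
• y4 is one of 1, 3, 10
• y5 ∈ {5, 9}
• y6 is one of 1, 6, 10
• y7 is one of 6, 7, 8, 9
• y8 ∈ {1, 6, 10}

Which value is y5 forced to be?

The 8 variables together cover exactly {1, 3, 5, 6, 7, 8, 9, 10} — 8 values for 8 variables — and 3 appears only in y4's list, so y4 = 3.
The 7 still-open variables draw from only 7 values {1, 5, 6, 7, 8, 9, 10}, so each is used; only y7 can be 8, hence y7 = 8.
Among the 6 still-open variables, 9 fits only y5 (and all 6 values in {1, 5, 6, 7, 9, 10} must be used), so y5 = 9.

9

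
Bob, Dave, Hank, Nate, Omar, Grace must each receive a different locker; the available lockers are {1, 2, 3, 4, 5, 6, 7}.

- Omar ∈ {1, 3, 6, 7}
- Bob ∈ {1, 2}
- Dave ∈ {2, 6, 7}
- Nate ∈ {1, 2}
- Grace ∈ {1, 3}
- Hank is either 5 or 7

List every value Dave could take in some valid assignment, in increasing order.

The 6 variables draw from only 6 values {1, 2, 3, 5, 6, 7}, so each is used; only Hank can be 5, hence Hank = 5.
The 2 variables Bob and Nate are confined to {1, 2}, which locks those values in; drop them from Dave, Omar, Grace.
Grace's domain is down to {3}, so Grace = 3. Remove 3 from Omar.
No further eliminations apply; Dave can still be any of 6, 7.

6, 7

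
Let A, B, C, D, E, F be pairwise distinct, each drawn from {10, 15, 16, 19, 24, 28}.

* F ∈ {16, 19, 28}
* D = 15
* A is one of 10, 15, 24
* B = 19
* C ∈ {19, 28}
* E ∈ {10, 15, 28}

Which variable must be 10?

B has just one choice, so B = 19. Strike 19 from C, F.
That leaves C = 28. Remove 28 from E, F.
D has just one choice, so D = 15. Strike 15 from A, E.
So 10 goes to E.

E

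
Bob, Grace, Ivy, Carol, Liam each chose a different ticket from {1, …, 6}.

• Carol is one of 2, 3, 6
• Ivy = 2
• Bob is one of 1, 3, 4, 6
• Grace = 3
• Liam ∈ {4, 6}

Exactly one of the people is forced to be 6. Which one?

Grace must be 3 (only option left). Strike 3 from Bob, Carol.
Ivy must be 2 (only option left). Eliminate 2 elsewhere: Carol.
So 6 goes to Carol.

Carol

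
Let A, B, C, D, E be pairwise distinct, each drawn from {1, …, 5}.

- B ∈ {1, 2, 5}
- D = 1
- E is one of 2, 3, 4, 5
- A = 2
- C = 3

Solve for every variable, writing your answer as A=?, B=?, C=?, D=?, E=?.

A=2, B=5, C=3, D=1, E=4

A must be 2 (only option left). So B, E can't be 2.
That leaves C = 3. Strike 3 from E.
That leaves D = 1. So B can't be 1.
That leaves B = 5. Strike 5 from E.
That leaves E = 4.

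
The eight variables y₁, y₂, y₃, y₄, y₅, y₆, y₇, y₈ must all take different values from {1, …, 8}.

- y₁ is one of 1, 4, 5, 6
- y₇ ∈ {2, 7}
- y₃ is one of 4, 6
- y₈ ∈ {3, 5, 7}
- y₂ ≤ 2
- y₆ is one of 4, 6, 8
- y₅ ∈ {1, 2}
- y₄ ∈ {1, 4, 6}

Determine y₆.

Among the 8 variables, 3 fits only y₈ (and all 8 values in {1, 2, 3, 4, 5, 6, 7, 8} must be used), so y₈ = 3.
Among the 7 still-open variables, 5 fits only y₁ (and all 7 values in {1, 2, 4, 5, 6, 7, 8} must be used), so y₁ = 5.
The 6 still-open variables draw from only 6 values {1, 2, 4, 6, 7, 8}, so each is used; only y₇ can be 7, hence y₇ = 7.
The 5 still-open variables together cover exactly {1, 2, 4, 6, 8} — 5 values for 5 variables — and 8 appears only in y₆'s list, so y₆ = 8.

8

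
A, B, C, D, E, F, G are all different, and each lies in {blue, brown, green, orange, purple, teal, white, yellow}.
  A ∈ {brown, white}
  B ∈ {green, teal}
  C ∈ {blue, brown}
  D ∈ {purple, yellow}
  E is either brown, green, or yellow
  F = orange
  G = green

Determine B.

F has just one choice, so F = orange.
That leaves G = green. Strike green from B, E.
So B = teal.

teal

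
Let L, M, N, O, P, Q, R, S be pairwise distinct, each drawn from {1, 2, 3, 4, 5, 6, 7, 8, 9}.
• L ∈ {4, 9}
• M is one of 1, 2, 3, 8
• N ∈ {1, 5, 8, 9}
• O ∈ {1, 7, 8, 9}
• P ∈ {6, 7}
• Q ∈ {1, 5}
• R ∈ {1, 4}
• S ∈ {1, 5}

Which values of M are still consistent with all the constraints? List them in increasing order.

Q and S share exactly the 2 values {1, 5}; by pigeonhole those values go to them, so strike 1, 5 from M, N, O, R.
R must be 4 (only option left). Remove 4 from L.
L's domain is down to {9}, so L = 9. Remove 9 from N, O.
N has just one choice, so N = 8. So M, O can't be 8.
O's domain is down to {7}, so O = 7. So P can't be 7.
That leaves P = 6.
No further eliminations apply; M can still be any of 2, 3.

2, 3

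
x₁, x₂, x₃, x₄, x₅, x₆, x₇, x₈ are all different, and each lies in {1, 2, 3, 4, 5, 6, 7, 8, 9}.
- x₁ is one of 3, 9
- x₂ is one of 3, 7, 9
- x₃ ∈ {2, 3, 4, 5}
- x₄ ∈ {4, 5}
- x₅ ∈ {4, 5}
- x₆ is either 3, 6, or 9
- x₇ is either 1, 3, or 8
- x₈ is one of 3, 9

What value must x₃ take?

2

x₁ and x₈ share exactly the 2 values {3, 9}; by pigeonhole those values go to them, so strike 3, 9 from x₂, x₃, x₆, x₇.
x₂ has just one choice, so x₂ = 7.
x₆ must be 6 (only option left).
x₄ and x₅ between them cover only {4, 5} — a naked pair. Remove those values from x₃.
So x₃ = 2.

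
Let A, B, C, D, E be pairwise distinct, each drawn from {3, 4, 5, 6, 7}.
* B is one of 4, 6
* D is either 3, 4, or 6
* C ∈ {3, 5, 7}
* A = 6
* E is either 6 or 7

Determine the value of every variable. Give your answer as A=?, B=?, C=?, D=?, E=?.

A=6, B=4, C=5, D=3, E=7

A has just one choice, so A = 6. Strike 6 from B, D, E.
That leaves B = 4. Strike 4 from D.
D's domain is down to {3}, so D = 3. Eliminate 3 elsewhere: C.
E has just one choice, so E = 7. So C can't be 7.
C's domain is down to {5}, so C = 5.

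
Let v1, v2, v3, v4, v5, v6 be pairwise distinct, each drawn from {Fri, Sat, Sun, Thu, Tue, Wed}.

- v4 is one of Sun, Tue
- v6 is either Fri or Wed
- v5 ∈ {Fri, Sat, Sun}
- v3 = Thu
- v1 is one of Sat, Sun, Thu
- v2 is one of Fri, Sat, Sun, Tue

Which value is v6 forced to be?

v3 has just one choice, so v3 = Thu. Eliminate Thu elsewhere: v1.
The 5 still-open variables draw from only 5 values {Fri, Sat, Sun, Tue, Wed}, so each is used; only v6 can be Wed, hence v6 = Wed.

Wed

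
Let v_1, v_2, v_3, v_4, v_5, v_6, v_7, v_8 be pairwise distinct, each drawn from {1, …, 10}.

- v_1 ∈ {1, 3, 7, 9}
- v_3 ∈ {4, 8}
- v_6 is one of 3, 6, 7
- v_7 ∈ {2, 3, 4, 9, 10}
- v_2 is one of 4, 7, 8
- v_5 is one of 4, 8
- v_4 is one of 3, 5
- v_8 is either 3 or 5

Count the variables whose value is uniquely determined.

2

The 2 variables v_3 and v_5 are confined to {4, 8}, which locks those values in; drop them from v_2, v_7.
v_2 has just one choice, so v_2 = 7. Eliminate 7 elsewhere: v_1, v_6.
The 2 variables v_4 and v_8 are confined to {3, 5}, which locks those values in; drop them from v_1, v_6, v_7.
v_6 must be 6 (only option left).
Determined: v_2=7, v_6=6. The other variables each still have more than one consistent value. That makes 2.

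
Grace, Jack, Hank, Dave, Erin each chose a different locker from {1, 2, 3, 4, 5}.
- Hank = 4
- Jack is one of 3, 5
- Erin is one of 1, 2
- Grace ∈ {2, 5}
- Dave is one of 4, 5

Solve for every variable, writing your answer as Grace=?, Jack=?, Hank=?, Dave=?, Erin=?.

Grace=2, Jack=3, Hank=4, Dave=5, Erin=1

Hank must be 4 (only option left). So Dave can't be 4.
Dave's domain is down to {5}, so Dave = 5. Eliminate 5 elsewhere: Grace, Jack.
Grace has just one choice, so Grace = 2. Eliminate 2 elsewhere: Erin.
Jack must be 3 (only option left).
That leaves Erin = 1.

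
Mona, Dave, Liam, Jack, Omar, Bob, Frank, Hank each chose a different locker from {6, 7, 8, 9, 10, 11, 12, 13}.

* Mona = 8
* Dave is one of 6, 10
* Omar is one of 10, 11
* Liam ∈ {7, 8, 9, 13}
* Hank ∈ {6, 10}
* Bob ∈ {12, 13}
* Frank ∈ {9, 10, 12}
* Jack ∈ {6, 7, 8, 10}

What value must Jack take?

7

Mona's domain is down to {8}, so Mona = 8. So Liam, Jack can't be 8.
The 7 still-open variables draw from only 7 values {6, 7, 9, 10, 11, 12, 13}, so each is used; only Omar can be 11, hence Omar = 11.
Dave and Hank share exactly the 2 values {6, 10}; by pigeonhole those values go to them, so strike 6, 10 from Jack, Frank.
So Jack = 7.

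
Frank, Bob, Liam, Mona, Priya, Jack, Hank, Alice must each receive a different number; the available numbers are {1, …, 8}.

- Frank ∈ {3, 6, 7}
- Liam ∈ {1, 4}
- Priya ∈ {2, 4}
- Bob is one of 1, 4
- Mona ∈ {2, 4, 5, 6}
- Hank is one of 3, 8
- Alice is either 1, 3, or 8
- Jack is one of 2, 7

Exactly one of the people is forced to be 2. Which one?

Priya

The 8 variables draw from only 8 values {1, 2, 3, 4, 5, 6, 7, 8}, so each is used; only Mona can be 5, hence Mona = 5.
Among the 7 still-open variables, 6 fits only Frank (and all 7 values in {1, 2, 3, 4, 6, 7, 8} must be used), so Frank = 6.
The 6 still-open variables together cover exactly {1, 2, 3, 4, 7, 8} — 6 values for 6 variables — and 7 appears only in Jack's list, so Jack = 7.
The 5 still-open variables draw from only 5 values {1, 2, 3, 4, 8}, so each is used; only Priya can be 2, hence Priya = 2.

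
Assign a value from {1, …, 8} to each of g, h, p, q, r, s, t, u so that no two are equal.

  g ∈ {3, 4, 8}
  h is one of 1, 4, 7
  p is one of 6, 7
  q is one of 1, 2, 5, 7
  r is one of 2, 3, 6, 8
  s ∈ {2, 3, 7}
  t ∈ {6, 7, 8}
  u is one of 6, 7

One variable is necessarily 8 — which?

The 8 variables together cover exactly {1, 2, 3, 4, 5, 6, 7, 8} — 8 values for 8 variables — and 5 appears only in q's list, so q = 5.
The 7 still-open variables together cover exactly {1, 2, 3, 4, 6, 7, 8} — 7 values for 7 variables — and 1 appears only in h's list, so h = 1.
The 6 still-open variables draw from only 6 values {2, 3, 4, 6, 7, 8}, so each is used; only g can be 4, hence g = 4.
The 2 variables p and u are confined to {6, 7}, which locks those values in; drop them from r, s, t.
So 8 goes to t.

t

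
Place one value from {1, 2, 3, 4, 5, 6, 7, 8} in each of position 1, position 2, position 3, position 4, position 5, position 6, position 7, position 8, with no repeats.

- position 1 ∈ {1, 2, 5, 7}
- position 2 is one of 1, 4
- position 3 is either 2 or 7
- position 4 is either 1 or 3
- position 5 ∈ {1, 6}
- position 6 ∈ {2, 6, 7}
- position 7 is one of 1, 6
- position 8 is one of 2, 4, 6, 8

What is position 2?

The 8 variables draw from only 8 values {1, 2, 3, 4, 5, 6, 7, 8}, so each is used; only position 4 can be 3, hence position 4 = 3.
The 7 still-open variables draw from only 7 values {1, 2, 4, 5, 6, 7, 8}, so each is used; only position 1 can be 5, hence position 1 = 5.
The 6 still-open variables together cover exactly {1, 2, 4, 6, 7, 8} — 6 values for 6 variables — and 8 appears only in position 8's list, so position 8 = 8.
The 5 still-open variables draw from only 5 values {1, 2, 4, 6, 7}, so each is used; only position 2 can be 4, hence position 2 = 4.

4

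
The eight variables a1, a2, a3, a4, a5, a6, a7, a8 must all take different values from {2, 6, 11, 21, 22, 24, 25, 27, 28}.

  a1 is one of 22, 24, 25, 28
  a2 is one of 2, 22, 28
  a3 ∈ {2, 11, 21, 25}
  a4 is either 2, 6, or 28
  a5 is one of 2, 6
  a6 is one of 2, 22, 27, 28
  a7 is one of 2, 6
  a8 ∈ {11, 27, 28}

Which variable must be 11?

a8

The 2 variables a5 and a7 are confined to {2, 6}, which locks those values in; drop them from a2, a3, a4, a6.
a4's domain is down to {28}, so a4 = 28. Eliminate 28 elsewhere: a1, a2, a6, a8.
That leaves a2 = 22. Strike 22 from a1, a6.
a6 must be 27 (only option left). Eliminate 27 elsewhere: a8.
So 11 goes to a8.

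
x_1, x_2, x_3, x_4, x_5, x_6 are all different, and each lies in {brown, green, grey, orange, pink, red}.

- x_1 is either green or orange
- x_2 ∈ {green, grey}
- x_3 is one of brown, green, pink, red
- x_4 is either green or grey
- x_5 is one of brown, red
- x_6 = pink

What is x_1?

orange

x_6 has just one choice, so x_6 = pink. Remove pink from x_3.
Among the 5 still-open variables, orange fits only x_1 (and all 5 values in {brown, green, grey, orange, red} must be used), so x_1 = orange.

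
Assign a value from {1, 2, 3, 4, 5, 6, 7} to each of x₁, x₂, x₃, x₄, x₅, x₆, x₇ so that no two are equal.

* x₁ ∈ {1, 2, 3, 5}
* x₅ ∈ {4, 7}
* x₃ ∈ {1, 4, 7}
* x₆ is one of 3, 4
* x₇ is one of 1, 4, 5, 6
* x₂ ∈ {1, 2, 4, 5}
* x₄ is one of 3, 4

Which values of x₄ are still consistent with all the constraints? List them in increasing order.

The 7 variables together cover exactly {1, 2, 3, 4, 5, 6, 7} — 7 values for 7 variables — and 6 appears only in x₇'s list, so x₇ = 6.
The 2 variables x₄ and x₆ are confined to {3, 4}, which locks those values in; drop them from x₁, x₂, x₃, x₅.
That leaves x₅ = 7. Eliminate 7 elsewhere: x₃.
x₃ must be 1 (only option left). Remove 1 from x₁, x₂.
No further eliminations apply; x₄ can still be any of 3, 4.

3, 4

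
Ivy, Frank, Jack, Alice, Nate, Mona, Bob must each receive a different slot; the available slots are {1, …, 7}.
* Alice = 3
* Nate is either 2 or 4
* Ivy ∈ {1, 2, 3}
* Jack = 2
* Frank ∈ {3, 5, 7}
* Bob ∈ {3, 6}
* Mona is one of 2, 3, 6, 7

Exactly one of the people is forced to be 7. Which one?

Mona

Jack must be 2 (only option left). Remove 2 from Ivy, Nate, Mona.
Alice's domain is down to {3}, so Alice = 3. So Ivy, Frank, Mona, Bob can't be 3.
Nate has just one choice, so Nate = 4.
Bob has just one choice, so Bob = 6. Remove 6 from Mona.
So 7 goes to Mona.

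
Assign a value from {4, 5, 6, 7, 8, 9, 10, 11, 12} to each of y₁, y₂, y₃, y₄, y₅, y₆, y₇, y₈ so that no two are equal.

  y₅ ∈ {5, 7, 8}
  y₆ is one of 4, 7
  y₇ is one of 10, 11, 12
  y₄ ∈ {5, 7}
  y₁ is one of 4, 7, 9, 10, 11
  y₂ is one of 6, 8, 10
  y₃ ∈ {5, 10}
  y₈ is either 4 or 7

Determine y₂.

6

y₆ and y₈ between them cover only {4, 7} — a naked pair. Remove those values from y₁, y₄, y₅.
y₄ has just one choice, so y₄ = 5. Strike 5 from y₃, y₅.
That leaves y₅ = 8. Eliminate 8 elsewhere: y₂.
That leaves y₃ = 10. Strike 10 from y₁, y₂, y₇.
So y₂ = 6.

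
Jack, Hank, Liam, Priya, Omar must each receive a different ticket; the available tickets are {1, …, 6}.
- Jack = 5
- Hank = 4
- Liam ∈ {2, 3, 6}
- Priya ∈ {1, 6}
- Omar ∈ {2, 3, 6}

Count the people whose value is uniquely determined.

2

Jack has just one choice, so Jack = 5.
Hank has just one choice, so Hank = 4.
Determined: Jack=5, Hank=4. The other people each still have more than one consistent value. That makes 2.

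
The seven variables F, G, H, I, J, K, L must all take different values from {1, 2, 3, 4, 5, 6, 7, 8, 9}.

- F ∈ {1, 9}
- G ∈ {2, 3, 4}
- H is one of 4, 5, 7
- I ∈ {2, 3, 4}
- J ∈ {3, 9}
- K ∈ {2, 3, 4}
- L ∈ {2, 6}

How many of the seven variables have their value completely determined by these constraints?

The 3 variables G, I, K are confined to {2, 3, 4}, which locks those values in; drop them from H, J, L.
That leaves J = 9. Strike 9 from F.
L's domain is down to {6}, so L = 6.
F has just one choice, so F = 1.
Determined: F=1, J=9, L=6. The other variables each still have more than one consistent value. That makes 3.

3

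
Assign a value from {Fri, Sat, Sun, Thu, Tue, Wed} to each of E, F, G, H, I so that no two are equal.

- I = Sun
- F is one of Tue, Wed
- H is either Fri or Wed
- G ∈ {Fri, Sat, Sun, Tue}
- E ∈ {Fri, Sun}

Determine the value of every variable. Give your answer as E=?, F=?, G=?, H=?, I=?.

I's domain is down to {Sun}, so I = Sun. Eliminate Sun elsewhere: E, G.
E has just one choice, so E = Fri. Remove Fri from G, H.
H has just one choice, so H = Wed. Remove Wed from F.
F has just one choice, so F = Tue. Remove Tue from G.
G must be Sat (only option left).

E=Fri, F=Tue, G=Sat, H=Wed, I=Sun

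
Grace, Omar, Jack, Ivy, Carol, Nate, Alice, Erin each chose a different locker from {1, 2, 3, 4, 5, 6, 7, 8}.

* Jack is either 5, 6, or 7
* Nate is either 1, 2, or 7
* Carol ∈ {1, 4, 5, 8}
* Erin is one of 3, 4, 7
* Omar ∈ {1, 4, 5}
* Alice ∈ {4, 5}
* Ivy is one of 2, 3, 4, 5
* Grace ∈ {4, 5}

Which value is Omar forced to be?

1

The 8 variables together cover exactly {1, 2, 3, 4, 5, 6, 7, 8} — 8 values for 8 variables — and 6 appears only in Jack's list, so Jack = 6.
The 7 still-open variables draw from only 7 values {1, 2, 3, 4, 5, 7, 8}, so each is used; only Carol can be 8, hence Carol = 8.
Grace and Alice between them cover only {4, 5} — a naked pair. Remove those values from Omar, Ivy, Erin.
So Omar = 1.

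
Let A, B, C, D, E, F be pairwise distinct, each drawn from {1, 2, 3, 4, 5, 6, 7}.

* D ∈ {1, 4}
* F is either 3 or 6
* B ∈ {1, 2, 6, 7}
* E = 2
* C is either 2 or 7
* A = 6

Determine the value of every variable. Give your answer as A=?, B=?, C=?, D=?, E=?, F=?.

A must be 6 (only option left). Eliminate 6 elsewhere: B, F.
E must be 2 (only option left). Remove 2 from B, C.
F's domain is down to {3}, so F = 3.
C has just one choice, so C = 7. Remove 7 from B.
B's domain is down to {1}, so B = 1. Remove 1 from D.
D's domain is down to {4}, so D = 4.

A=6, B=1, C=7, D=4, E=2, F=3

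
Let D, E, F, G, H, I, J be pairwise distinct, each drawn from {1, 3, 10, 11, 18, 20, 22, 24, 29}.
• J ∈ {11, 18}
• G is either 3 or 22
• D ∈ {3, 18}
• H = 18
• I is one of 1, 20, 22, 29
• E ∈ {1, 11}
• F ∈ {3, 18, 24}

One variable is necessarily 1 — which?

E

H's domain is down to {18}, so H = 18. So D, F, J can't be 18.
J's domain is down to {11}, so J = 11. Remove 11 from E.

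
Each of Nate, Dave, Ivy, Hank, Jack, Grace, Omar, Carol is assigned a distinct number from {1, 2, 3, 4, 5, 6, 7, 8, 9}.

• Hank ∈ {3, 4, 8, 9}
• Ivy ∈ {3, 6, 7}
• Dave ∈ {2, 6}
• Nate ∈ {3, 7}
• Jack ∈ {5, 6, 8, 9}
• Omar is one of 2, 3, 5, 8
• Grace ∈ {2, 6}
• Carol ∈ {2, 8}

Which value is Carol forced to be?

Among the 8 variables, 4 fits only Hank (and all 8 values in {2, 3, 4, 5, 6, 7, 8, 9} must be used), so Hank = 4.
The 7 still-open variables draw from only 7 values {2, 3, 5, 6, 7, 8, 9}, so each is used; only Jack can be 9, hence Jack = 9.
The 6 still-open variables together cover exactly {2, 3, 5, 6, 7, 8} — 6 values for 6 variables — and 5 appears only in Omar's list, so Omar = 5.
The 5 still-open variables draw from only 5 values {2, 3, 6, 7, 8}, so each is used; only Carol can be 8, hence Carol = 8.

8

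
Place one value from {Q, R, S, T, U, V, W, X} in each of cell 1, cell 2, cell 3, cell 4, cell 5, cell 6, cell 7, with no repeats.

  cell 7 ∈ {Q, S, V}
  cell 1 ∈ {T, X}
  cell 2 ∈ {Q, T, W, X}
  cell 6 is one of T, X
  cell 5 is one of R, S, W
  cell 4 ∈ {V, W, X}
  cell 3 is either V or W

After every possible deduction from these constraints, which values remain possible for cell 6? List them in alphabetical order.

T, X

Among the 7 variables, R fits only cell 5 (and all 7 values in {Q, R, S, T, V, W, X} must be used), so cell 5 = R.
The 6 still-open variables draw from only 6 values {Q, S, T, V, W, X}, so each is used; only cell 7 can be S, hence cell 7 = S.
Among the 5 still-open variables, Q fits only cell 2 (and all 5 values in {Q, T, V, W, X} must be used), so cell 2 = Q.
cell 1 and cell 6 share exactly the 2 values {T, X}; by pigeonhole those values go to them, so strike T, X from cell 4.
No further eliminations apply; cell 6 can still be any of T, X.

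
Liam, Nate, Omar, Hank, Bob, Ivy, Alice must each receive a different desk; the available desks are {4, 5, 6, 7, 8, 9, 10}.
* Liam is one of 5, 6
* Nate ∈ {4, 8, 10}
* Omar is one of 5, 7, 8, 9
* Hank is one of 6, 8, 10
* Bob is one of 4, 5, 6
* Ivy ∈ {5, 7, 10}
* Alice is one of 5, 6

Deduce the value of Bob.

The 7 variables together cover exactly {4, 5, 6, 7, 8, 9, 10} — 7 values for 7 variables — and 9 appears only in Omar's list, so Omar = 9.
Among the 6 still-open variables, 7 fits only Ivy (and all 6 values in {4, 5, 6, 7, 8, 10} must be used), so Ivy = 7.
The 2 variables Liam and Alice are confined to {5, 6}, which locks those values in; drop them from Hank, Bob.
So Bob = 4.

4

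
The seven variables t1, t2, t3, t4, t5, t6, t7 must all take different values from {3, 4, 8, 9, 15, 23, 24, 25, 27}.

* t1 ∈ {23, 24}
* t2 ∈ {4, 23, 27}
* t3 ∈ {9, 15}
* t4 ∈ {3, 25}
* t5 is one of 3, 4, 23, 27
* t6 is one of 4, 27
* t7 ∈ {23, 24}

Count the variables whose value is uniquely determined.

The 2 variables t1 and t7 are confined to {23, 24}, which locks those values in; drop them from t2, t5.
The 2 variables t2 and t6 are confined to {4, 27}, which locks those values in; drop them from t5.
That leaves t5 = 3. So t4 can't be 3.
t4 has just one choice, so t4 = 25.
Determined: t4=25, t5=3. The other variables each still have more than one consistent value. That makes 2.

2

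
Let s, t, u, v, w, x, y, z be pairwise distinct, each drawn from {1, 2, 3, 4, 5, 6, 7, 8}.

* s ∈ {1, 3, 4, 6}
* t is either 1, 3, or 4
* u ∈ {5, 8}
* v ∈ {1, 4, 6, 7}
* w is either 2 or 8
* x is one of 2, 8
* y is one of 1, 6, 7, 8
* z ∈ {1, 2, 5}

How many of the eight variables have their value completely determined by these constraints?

w and x between them cover only {2, 8} — a naked pair. Remove those values from u, y, z.
u must be 5 (only option left). Remove 5 from z.
z has just one choice, so z = 1. So s, t, v, y can't be 1.
Determined: u=5, z=1. The other variables each still have more than one consistent value. That makes 2.

2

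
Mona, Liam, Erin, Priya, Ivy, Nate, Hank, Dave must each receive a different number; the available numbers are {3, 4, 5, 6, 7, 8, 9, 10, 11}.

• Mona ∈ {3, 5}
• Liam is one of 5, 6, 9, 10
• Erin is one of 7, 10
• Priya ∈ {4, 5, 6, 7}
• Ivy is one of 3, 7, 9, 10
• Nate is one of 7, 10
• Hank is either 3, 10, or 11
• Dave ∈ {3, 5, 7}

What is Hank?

11

The 8 variables together cover exactly {3, 4, 5, 6, 7, 9, 10, 11} — 8 values for 8 variables — and 4 appears only in Priya's list, so Priya = 4.
The 7 still-open variables together cover exactly {3, 5, 6, 7, 9, 10, 11} — 7 values for 7 variables — and 6 appears only in Liam's list, so Liam = 6.
The 6 still-open variables together cover exactly {3, 5, 7, 9, 10, 11} — 6 values for 6 variables — and 9 appears only in Ivy's list, so Ivy = 9.
Among the 5 still-open variables, 11 fits only Hank (and all 5 values in {3, 5, 7, 10, 11} must be used), so Hank = 11.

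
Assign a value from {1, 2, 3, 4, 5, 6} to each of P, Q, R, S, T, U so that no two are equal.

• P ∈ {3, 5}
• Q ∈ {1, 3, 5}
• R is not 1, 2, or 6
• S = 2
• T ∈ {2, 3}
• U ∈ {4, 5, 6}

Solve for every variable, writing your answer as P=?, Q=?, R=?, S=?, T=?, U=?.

P=5, Q=1, R=4, S=2, T=3, U=6

S has just one choice, so S = 2. Eliminate 2 elsewhere: T.
T must be 3 (only option left). Remove 3 from P, Q, R.
P's domain is down to {5}, so P = 5. Eliminate 5 elsewhere: Q, R, U.
Q has just one choice, so Q = 1.
R has just one choice, so R = 4. Eliminate 4 elsewhere: U.
U must be 6 (only option left).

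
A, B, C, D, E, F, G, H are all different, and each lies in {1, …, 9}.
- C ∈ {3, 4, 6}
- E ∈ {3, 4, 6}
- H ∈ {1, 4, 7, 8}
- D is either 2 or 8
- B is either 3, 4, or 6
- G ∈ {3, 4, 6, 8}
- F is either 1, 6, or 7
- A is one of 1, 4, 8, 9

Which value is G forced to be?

The 8 variables draw from only 8 values {1, 2, 3, 4, 6, 7, 8, 9}, so each is used; only D can be 2, hence D = 2.
The 7 still-open variables together cover exactly {1, 3, 4, 6, 7, 8, 9} — 7 values for 7 variables — and 9 appears only in A's list, so A = 9.
B, C, E share exactly the 3 values {3, 4, 6}; by pigeonhole those values go to them, so strike 3, 4, 6 from F, G, H.
So G = 8.

8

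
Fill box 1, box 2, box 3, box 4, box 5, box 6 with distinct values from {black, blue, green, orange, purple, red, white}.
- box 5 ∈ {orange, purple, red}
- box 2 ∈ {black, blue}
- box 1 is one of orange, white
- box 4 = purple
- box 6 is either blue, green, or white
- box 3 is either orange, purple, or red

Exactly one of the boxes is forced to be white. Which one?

box 4 has just one choice, so box 4 = purple. So box 3, box 5 can't be purple.
The 2 variables box 3 and box 5 are confined to {orange, red}, which locks those values in; drop them from box 1.
So white goes to box 1.

box 1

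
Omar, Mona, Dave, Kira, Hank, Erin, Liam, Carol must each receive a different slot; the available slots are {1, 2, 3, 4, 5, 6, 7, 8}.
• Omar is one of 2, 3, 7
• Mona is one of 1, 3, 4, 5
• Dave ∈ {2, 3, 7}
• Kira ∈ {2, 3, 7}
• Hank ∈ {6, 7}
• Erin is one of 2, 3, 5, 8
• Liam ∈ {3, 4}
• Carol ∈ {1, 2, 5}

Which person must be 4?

Liam

Among the 8 variables, 6 fits only Hank (and all 8 values in {1, 2, 3, 4, 5, 6, 7, 8} must be used), so Hank = 6.
Among the 7 still-open variables, 8 fits only Erin (and all 7 values in {1, 2, 3, 4, 5, 7, 8} must be used), so Erin = 8.
Omar, Dave, Kira between them cover only {2, 3, 7} — a naked triple. Remove those values from Mona, Liam, Carol.
So 4 goes to Liam.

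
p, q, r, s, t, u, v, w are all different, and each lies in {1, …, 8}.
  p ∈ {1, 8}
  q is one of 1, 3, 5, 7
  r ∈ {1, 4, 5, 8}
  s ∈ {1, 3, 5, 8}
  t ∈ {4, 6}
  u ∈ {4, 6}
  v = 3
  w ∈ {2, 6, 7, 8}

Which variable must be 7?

q

v has just one choice, so v = 3. Remove 3 from q, s.
Among the 7 still-open variables, 2 fits only w (and all 7 values in {1, 2, 4, 5, 6, 7, 8} must be used), so w = 2.
Among the 6 still-open variables, 7 fits only q (and all 6 values in {1, 4, 5, 6, 7, 8} must be used), so q = 7.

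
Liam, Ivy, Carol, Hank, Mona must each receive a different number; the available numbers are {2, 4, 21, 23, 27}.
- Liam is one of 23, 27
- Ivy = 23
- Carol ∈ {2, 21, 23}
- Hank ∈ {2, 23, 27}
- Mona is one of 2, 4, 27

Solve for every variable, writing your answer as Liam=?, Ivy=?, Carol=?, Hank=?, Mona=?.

Liam=27, Ivy=23, Carol=21, Hank=2, Mona=4

Ivy must be 23 (only option left). Eliminate 23 elsewhere: Liam, Carol, Hank.
Liam must be 27 (only option left). Strike 27 from Hank, Mona.
Hank has just one choice, so Hank = 2. Remove 2 from Carol, Mona.
Mona's domain is down to {4}, so Mona = 4.
Carol has just one choice, so Carol = 21.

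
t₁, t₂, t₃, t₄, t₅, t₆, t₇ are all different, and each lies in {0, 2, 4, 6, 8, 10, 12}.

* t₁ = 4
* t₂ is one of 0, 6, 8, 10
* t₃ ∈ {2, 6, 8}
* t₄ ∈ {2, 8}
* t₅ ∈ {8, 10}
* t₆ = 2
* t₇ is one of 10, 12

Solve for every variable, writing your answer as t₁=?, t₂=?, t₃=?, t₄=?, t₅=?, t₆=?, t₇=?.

t₁=4, t₂=0, t₃=6, t₄=8, t₅=10, t₆=2, t₇=12

t₁'s domain is down to {4}, so t₁ = 4.
t₆ has just one choice, so t₆ = 2. Eliminate 2 elsewhere: t₃, t₄.
t₄ must be 8 (only option left). Strike 8 from t₂, t₃, t₅.
That leaves t₅ = 10. Remove 10 from t₂, t₇.
That leaves t₇ = 12.
t₃ has just one choice, so t₃ = 6. Strike 6 from t₂.
t₂ must be 0 (only option left).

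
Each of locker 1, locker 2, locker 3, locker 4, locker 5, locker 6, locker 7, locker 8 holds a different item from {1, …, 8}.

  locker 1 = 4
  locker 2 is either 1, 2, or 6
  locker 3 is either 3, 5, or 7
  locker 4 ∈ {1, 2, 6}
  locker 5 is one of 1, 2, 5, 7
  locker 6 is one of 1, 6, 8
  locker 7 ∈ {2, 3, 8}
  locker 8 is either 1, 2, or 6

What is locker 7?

3

locker 1 has just one choice, so locker 1 = 4.
locker 2, locker 4, locker 8 between them cover only {1, 2, 6} — a naked triple. Remove those values from locker 5, locker 6, locker 7.
locker 6's domain is down to {8}, so locker 6 = 8. Strike 8 from locker 7.
So locker 7 = 3.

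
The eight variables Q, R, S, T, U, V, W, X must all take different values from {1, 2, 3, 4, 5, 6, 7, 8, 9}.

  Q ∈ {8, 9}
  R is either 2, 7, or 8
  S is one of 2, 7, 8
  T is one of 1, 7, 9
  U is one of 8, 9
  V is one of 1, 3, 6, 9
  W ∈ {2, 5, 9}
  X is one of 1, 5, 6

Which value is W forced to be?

5

Among the 8 variables, 3 fits only V (and all 8 values in {1, 2, 3, 5, 6, 7, 8, 9} must be used), so V = 3.
The 7 still-open variables draw from only 7 values {1, 2, 5, 6, 7, 8, 9}, so each is used; only X can be 6, hence X = 6.
Among the 6 still-open variables, 1 fits only T (and all 6 values in {1, 2, 5, 7, 8, 9} must be used), so T = 1.
The 5 still-open variables draw from only 5 values {2, 5, 7, 8, 9}, so each is used; only W can be 5, hence W = 5.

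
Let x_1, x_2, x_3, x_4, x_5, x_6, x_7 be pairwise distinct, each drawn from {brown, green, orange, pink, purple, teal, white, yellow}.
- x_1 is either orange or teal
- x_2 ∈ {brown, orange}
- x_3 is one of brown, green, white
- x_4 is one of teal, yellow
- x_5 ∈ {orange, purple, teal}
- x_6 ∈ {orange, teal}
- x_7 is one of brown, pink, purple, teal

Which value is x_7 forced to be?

pink

x_1 and x_6 share exactly the 2 values {orange, teal}; by pigeonhole those values go to them, so strike orange, teal from x_2, x_4, x_5, x_7.
x_2's domain is down to {brown}, so x_2 = brown. Remove brown from x_3, x_7.
That leaves x_4 = yellow.
That leaves x_5 = purple. Strike purple from x_7.
So x_7 = pink.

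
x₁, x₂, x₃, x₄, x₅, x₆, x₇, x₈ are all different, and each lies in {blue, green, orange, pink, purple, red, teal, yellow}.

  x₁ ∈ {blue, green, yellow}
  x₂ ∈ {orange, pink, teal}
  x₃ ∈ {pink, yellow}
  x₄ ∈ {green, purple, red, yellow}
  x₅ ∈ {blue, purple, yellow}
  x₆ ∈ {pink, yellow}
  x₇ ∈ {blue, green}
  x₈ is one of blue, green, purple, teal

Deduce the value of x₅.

The 8 variables together cover exactly {blue, green, orange, pink, purple, red, teal, yellow} — 8 values for 8 variables — and orange appears only in x₂'s list, so x₂ = orange.
The 7 still-open variables draw from only 7 values {blue, green, pink, purple, red, teal, yellow}, so each is used; only x₄ can be red, hence x₄ = red.
Among the 6 still-open variables, teal fits only x₈ (and all 6 values in {blue, green, pink, purple, teal, yellow} must be used), so x₈ = teal.
Among the 5 still-open variables, purple fits only x₅ (and all 5 values in {blue, green, pink, purple, yellow} must be used), so x₅ = purple.

purple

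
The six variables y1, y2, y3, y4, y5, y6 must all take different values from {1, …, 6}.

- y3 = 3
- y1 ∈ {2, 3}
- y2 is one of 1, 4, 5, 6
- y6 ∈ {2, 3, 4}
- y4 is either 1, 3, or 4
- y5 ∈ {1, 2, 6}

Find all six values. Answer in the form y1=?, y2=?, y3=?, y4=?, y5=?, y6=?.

y1=2, y2=5, y3=3, y4=1, y5=6, y6=4

y3 has just one choice, so y3 = 3. Remove 3 from y1, y4, y6.
y1's domain is down to {2}, so y1 = 2. Remove 2 from y5, y6.
That leaves y6 = 4. Strike 4 from y2, y4.
y4 has just one choice, so y4 = 1. Eliminate 1 elsewhere: y2, y5.
y5 has just one choice, so y5 = 6. Eliminate 6 elsewhere: y2.
That leaves y2 = 5.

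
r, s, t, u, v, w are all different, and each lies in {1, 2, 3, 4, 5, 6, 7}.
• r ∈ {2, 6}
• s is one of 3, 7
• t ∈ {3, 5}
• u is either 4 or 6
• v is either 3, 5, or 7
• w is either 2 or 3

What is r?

6

Among the 6 variables, 4 fits only u (and all 6 values in {2, 3, 4, 5, 6, 7} must be used), so u = 4.
Among the 5 still-open variables, 6 fits only r (and all 5 values in {2, 3, 5, 6, 7} must be used), so r = 6.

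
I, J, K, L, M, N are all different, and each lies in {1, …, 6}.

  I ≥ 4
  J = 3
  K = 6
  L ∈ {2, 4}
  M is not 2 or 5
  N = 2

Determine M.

1

J has just one choice, so J = 3. Remove 3 from M.
K has just one choice, so K = 6. Remove 6 from I, M.
That leaves N = 2. Eliminate 2 elsewhere: L.
That leaves L = 4. So I, M can't be 4.
So M = 1.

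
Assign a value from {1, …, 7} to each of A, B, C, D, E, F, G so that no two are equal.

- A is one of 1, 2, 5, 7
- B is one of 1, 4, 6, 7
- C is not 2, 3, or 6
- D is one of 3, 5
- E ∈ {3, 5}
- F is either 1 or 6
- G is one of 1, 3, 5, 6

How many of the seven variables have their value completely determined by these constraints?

1

Among the 7 variables, 2 fits only A (and all 7 values in {1, 2, 3, 4, 5, 6, 7} must be used), so A = 2.
D and E share exactly the 2 values {3, 5}; by pigeonhole those values go to them, so strike 3, 5 from C, G.
F and G between them cover only {1, 6} — a naked pair. Remove those values from B, C.
Determined: A=2. The other variables each still have more than one consistent value. That makes 1.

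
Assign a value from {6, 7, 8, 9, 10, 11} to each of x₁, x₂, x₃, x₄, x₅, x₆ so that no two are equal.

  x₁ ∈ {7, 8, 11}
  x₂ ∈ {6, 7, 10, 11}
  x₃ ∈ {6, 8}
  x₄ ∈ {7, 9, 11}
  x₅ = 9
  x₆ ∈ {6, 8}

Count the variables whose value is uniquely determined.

2

x₅'s domain is down to {9}, so x₅ = 9. So x₄ can't be 9.
The 5 still-open variables together cover exactly {6, 7, 8, 10, 11} — 5 values for 5 variables — and 10 appears only in x₂'s list, so x₂ = 10.
The 2 variables x₃ and x₆ are confined to {6, 8}, which locks those values in; drop them from x₁.
Determined: x₂=10, x₅=9. The other variables each still have more than one consistent value. That makes 2.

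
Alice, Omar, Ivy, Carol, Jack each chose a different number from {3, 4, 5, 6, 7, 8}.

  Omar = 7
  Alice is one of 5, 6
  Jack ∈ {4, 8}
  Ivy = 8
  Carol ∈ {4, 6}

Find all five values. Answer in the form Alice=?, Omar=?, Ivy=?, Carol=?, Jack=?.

Alice=5, Omar=7, Ivy=8, Carol=6, Jack=4

Omar must be 7 (only option left).
Ivy must be 8 (only option left). Remove 8 from Jack.
Jack must be 4 (only option left). Remove 4 from Carol.
That leaves Carol = 6. So Alice can't be 6.
That leaves Alice = 5.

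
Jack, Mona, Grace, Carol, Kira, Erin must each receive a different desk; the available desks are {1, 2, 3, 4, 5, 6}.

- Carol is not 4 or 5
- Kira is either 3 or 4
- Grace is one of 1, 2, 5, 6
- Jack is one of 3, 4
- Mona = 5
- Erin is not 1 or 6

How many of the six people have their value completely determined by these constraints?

Mona must be 5 (only option left). So Grace, Erin can't be 5.
Jack and Kira share exactly the 2 values {3, 4}; by pigeonhole those values go to them, so strike 3, 4 from Carol, Erin.
Erin's domain is down to {2}, so Erin = 2. Strike 2 from Grace, Carol.
Determined: Mona=5, Erin=2. The other people each still have more than one consistent value. That makes 2.

2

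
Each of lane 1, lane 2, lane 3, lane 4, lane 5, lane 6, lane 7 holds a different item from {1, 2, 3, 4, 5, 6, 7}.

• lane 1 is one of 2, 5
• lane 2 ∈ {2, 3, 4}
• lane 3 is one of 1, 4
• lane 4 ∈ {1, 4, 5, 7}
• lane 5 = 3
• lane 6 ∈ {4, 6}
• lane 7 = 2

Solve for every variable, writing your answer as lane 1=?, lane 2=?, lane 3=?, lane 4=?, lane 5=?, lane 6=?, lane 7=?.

lane 5 has just one choice, so lane 5 = 3. Eliminate 3 elsewhere: lane 2.
That leaves lane 7 = 2. So lane 1, lane 2 can't be 2.
lane 1 has just one choice, so lane 1 = 5. Remove 5 from lane 4.
lane 2 has just one choice, so lane 2 = 4. So lane 3, lane 4, lane 6 can't be 4.
lane 3's domain is down to {1}, so lane 3 = 1. Strike 1 from lane 4.
lane 4 must be 7 (only option left).
lane 6 must be 6 (only option left).

lane 1=5, lane 2=4, lane 3=1, lane 4=7, lane 5=3, lane 6=6, lane 7=2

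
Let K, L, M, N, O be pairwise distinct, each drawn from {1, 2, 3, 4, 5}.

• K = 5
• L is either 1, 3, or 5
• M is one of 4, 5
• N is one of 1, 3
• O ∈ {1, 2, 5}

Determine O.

2

K's domain is down to {5}, so K = 5. Strike 5 from L, M, O.
M must be 4 (only option left).
The 3 still-open variables together cover exactly {1, 2, 3} — 3 values for 3 variables — and 2 appears only in O's list, so O = 2.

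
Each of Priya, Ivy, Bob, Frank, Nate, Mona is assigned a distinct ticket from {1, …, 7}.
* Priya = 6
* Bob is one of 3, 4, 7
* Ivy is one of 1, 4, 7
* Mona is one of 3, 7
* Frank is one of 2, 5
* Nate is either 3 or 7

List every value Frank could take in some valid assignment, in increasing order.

2, 5

Priya has just one choice, so Priya = 6.
The 2 variables Nate and Mona are confined to {3, 7}, which locks those values in; drop them from Ivy, Bob.
Bob has just one choice, so Bob = 4. Remove 4 from Ivy.
Ivy's domain is down to {1}, so Ivy = 1.
No further eliminations apply; Frank can still be any of 2, 5.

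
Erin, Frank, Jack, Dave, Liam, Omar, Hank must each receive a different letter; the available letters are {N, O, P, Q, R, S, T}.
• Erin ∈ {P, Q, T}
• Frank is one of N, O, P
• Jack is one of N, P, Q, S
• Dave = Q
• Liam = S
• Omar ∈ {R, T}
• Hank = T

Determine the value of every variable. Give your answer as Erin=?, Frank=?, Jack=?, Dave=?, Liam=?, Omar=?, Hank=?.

Erin=P, Frank=O, Jack=N, Dave=Q, Liam=S, Omar=R, Hank=T

Dave must be Q (only option left). Strike Q from Erin, Jack.
Liam must be S (only option left). Strike S from Jack.
Hank must be T (only option left). So Erin, Omar can't be T.
Erin has just one choice, so Erin = P. Strike P from Frank, Jack.
That leaves Jack = N. So Frank can't be N.
Omar has just one choice, so Omar = R.
That leaves Frank = O.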